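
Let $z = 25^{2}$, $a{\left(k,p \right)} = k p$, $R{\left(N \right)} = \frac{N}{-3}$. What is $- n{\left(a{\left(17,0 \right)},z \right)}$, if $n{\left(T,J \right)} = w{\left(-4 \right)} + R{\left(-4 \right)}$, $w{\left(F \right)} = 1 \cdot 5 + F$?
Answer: $- \frac{7}{3} \approx -2.3333$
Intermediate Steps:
$R{\left(N \right)} = - \frac{N}{3}$ ($R{\left(N \right)} = N \left(- \frac{1}{3}\right) = - \frac{N}{3}$)
$w{\left(F \right)} = 5 + F$
$z = 625$
$n{\left(T,J \right)} = \frac{7}{3}$ ($n{\left(T,J \right)} = \left(5 - 4\right) - - \frac{4}{3} = 1 + \frac{4}{3} = \frac{7}{3}$)
$- n{\left(a{\left(17,0 \right)},z \right)} = \left(-1\right) \frac{7}{3} = - \frac{7}{3}$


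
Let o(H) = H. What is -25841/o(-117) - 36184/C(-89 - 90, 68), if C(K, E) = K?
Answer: 8859067/20943 ≈ 423.01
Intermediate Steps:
-25841/o(-117) - 36184/C(-89 - 90, 68) = -25841/(-117) - 36184/(-89 - 90) = -25841*(-1/117) - 36184/(-179) = 25841/117 - 36184*(-1/179) = 25841/117 + 36184/179 = 8859067/20943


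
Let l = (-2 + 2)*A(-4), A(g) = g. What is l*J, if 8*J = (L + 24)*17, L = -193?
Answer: 0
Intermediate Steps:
l = 0 (l = (-2 + 2)*(-4) = 0*(-4) = 0)
J = -2873/8 (J = ((-193 + 24)*17)/8 = (-169*17)/8 = (⅛)*(-2873) = -2873/8 ≈ -359.13)
l*J = 0*(-2873/8) = 0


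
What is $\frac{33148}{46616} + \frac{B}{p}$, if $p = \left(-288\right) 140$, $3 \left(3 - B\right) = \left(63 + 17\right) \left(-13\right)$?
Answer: $\frac{495085237}{704833920} \approx 0.70241$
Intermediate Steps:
$B = \frac{1049}{3}$ ($B = 3 - \frac{\left(63 + 17\right) \left(-13\right)}{3} = 3 - \frac{80 \left(-13\right)}{3} = 3 - - \frac{1040}{3} = 3 + \frac{1040}{3} = \frac{1049}{3} \approx 349.67$)
$p = -40320$
$\frac{33148}{46616} + \frac{B}{p} = \frac{33148}{46616} + \frac{1049}{3 \left(-40320\right)} = 33148 \cdot \frac{1}{46616} + \frac{1049}{3} \left(- \frac{1}{40320}\right) = \frac{8287}{11654} - \frac{1049}{120960} = \frac{495085237}{704833920}$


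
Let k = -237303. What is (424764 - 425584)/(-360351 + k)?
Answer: 410/298827 ≈ 0.0013720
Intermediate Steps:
(424764 - 425584)/(-360351 + k) = (424764 - 425584)/(-360351 - 237303) = -820/(-597654) = -820*(-1/597654) = 410/298827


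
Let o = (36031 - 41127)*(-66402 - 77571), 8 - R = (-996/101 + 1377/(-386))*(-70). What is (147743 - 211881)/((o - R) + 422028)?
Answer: -1250242034/14309993910659 ≈ -8.7368e-5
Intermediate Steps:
R = -18167711/19493 (R = 8 - (-996/101 + 1377/(-386))*(-70) = 8 - (-996*1/101 + 1377*(-1/386))*(-70) = 8 - (-996/101 - 1377/386)*(-70) = 8 - (-523533)*(-70)/38986 = 8 - 1*18323655/19493 = 8 - 18323655/19493 = -18167711/19493 ≈ -932.01)
o = 733686408 (o = -5096*(-143973) = 733686408)
(147743 - 211881)/((o - R) + 422028) = (147743 - 211881)/((733686408 - 1*(-18167711/19493)) + 422028) = -64138/((733686408 + 18167711/19493) + 422028) = -64138/(14301767318855/19493 + 422028) = -64138/14309993910659/19493 = -64138*19493/14309993910659 = -1250242034/14309993910659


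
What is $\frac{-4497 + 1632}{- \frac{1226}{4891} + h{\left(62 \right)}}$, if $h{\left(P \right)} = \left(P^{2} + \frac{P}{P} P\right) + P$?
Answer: $- \frac{4670905}{6468754} \approx -0.72207$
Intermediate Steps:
$h{\left(P \right)} = P^{2} + 2 P$ ($h{\left(P \right)} = \left(P^{2} + 1 P\right) + P = \left(P^{2} + P\right) + P = \left(P + P^{2}\right) + P = P^{2} + 2 P$)
$\frac{-4497 + 1632}{- \frac{1226}{4891} + h{\left(62 \right)}} = \frac{-4497 + 1632}{- \frac{1226}{4891} + 62 \left(2 + 62\right)} = - \frac{2865}{\left(-1226\right) \frac{1}{4891} + 62 \cdot 64} = - \frac{2865}{- \frac{1226}{4891} + 3968} = - \frac{2865}{\frac{19406262}{4891}} = \left(-2865\right) \frac{4891}{19406262} = - \frac{4670905}{6468754}$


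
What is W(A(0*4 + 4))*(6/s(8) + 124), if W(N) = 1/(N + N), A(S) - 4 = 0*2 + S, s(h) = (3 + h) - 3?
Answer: 499/64 ≈ 7.7969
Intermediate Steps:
s(h) = h
A(S) = 4 + S (A(S) = 4 + (0*2 + S) = 4 + (0 + S) = 4 + S)
W(N) = 1/(2*N)
W(A(0*4 + 4))*(6/s(8) + 124) = (1/(2*(4 + (0*4 + 4))))*(6/8 + 124) = (1/(2*(4 + (0 + 4))))*(6*(⅛) + 124) = (1/(2*(4 + 4)))*(¾ + 124) = ((½)/8)*(499/4) = ((½)*(⅛))*(499/4) = (1/16)*(499/4) = 499/64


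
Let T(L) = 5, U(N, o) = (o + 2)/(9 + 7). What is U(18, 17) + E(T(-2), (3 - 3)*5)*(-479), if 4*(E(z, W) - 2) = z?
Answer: -24889/16 ≈ -1555.6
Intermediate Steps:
U(N, o) = ⅛ + o/16 (U(N, o) = (2 + o)/16 = (2 + o)*(1/16) = ⅛ + o/16)
E(z, W) = 2 + z/4
U(18, 17) + E(T(-2), (3 - 3)*5)*(-479) = (⅛ + (1/16)*17) + (2 + (¼)*5)*(-479) = (⅛ + 17/16) + (2 + 5/4)*(-479) = 19/16 + (13/4)*(-479) = 19/16 - 6227/4 = -24889/16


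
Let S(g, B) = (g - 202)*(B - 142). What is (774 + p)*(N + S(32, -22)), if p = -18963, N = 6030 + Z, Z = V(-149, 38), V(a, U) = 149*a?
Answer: -212975001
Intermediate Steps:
Z = -22201 (Z = 149*(-149) = -22201)
S(g, B) = (-202 + g)*(-142 + B)
N = -16171 (N = 6030 - 22201 = -16171)
(774 + p)*(N + S(32, -22)) = (774 - 18963)*(-16171 + (28684 - 202*(-22) - 142*32 - 22*32)) = -18189*(-16171 + (28684 + 4444 - 4544 - 704)) = -18189*(-16171 + 27880) = -18189*11709 = -212975001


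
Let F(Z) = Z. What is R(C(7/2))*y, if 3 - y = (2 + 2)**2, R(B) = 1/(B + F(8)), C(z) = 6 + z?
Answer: -26/35 ≈ -0.74286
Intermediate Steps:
R(B) = 1/(8 + B) (R(B) = 1/(B + 8) = 1/(8 + B))
y = -13 (y = 3 - (2 + 2)**2 = 3 - 1*4**2 = 3 - 1*16 = 3 - 16 = -13)
R(C(7/2))*y = -13/(8 + (6 + 7/2)) = -13/(8 + 19/2) = -13/(35/2) = (2/35)*(-13) = -26/35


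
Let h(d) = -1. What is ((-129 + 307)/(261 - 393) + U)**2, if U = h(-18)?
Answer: 24025/4356 ≈ 5.5154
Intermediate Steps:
U = -1
((-129 + 307)/(261 - 393) + U)**2 = ((-129 + 307)/(261 - 393) - 1)**2 = (178/(-132) - 1)**2 = (178*(-1/132) - 1)**2 = (-89/66 - 1)**2 = (-155/66)**2 = 24025/4356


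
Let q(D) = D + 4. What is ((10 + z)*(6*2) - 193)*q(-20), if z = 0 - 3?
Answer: 1744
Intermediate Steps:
z = -3
q(D) = 4 + D
((10 + z)*(6*2) - 193)*q(-20) = ((10 - 3)*(6*2) - 193)*(4 - 20) = (7*12 - 193)*(-16) = (84 - 193)*(-16) = -109*(-16) = 1744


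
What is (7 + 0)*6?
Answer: 42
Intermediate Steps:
(7 + 0)*6 = 7*6 = 42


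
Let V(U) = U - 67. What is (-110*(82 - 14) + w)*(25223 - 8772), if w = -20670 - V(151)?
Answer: -464477534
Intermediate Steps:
V(U) = -67 + U
w = -20754 (w = -20670 - (-67 + 151) = -20670 - 1*84 = -20670 - 84 = -20754)
(-110*(82 - 14) + w)*(25223 - 8772) = (-110*(82 - 14) - 20754)*(25223 - 8772) = (-110*68 - 20754)*16451 = (-7480 - 20754)*16451 = -28234*16451 = -464477534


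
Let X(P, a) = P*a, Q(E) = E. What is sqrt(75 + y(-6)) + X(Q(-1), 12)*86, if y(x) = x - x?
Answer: -1032 + 5*sqrt(3) ≈ -1023.3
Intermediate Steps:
y(x) = 0
sqrt(75 + y(-6)) + X(Q(-1), 12)*86 = sqrt(75 + 0) - 1*12*86 = sqrt(75) - 12*86 = 5*sqrt(3) - 1032 = -1032 + 5*sqrt(3)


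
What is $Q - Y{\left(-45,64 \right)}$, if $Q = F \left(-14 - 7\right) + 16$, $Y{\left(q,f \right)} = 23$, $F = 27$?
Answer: $-574$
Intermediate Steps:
$Q = -551$ ($Q = 27 \left(-14 - 7\right) + 16 = 27 \left(-21\right) + 16 = -567 + 16 = -551$)
$Q - Y{\left(-45,64 \right)} = -551 - 23 = -574$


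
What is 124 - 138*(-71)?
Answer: 9922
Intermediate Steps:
124 - 138*(-71) = 124 + 9798 = 9922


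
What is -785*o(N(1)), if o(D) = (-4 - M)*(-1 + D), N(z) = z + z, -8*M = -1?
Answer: 25905/8 ≈ 3238.1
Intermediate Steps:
M = 1/8 (M = -1/8*(-1) = 1/8 ≈ 0.12500)
N(z) = 2*z
o(D) = 33/8 - 33*D/8 (o(D) = (-4 - 1*1/8)*(-1 + D) = (-4 - 1/8)*(-1 + D) = -33*(-1 + D)/8 = 33/8 - 33*D/8)
-785*o(N(1)) = -785*(33/8 - 33/4) = -785*(-33/8) = 25905/8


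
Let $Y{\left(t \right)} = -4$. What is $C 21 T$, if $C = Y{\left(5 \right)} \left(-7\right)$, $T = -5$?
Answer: $-2940$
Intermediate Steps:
$C = 28$ ($C = \left(-4\right) \left(-7\right) = 28$)
$C 21 T = 28 \cdot 21 \left(-5\right) = 588 \left(-5\right) = -2940$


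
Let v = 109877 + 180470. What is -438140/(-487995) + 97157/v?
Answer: 34924952959/28337576853 ≈ 1.2325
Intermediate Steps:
v = 290347
-438140/(-487995) + 97157/v = -438140/(-487995) + 97157/290347 = -438140*(-1/487995) + 97157*(1/290347) = 87628/97599 + 97157/290347 = 34924952959/28337576853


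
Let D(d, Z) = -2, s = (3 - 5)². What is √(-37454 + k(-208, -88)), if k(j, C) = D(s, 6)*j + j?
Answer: I*√37246 ≈ 192.99*I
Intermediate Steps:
s = 4 (s = (-2)² = 4)
k(j, C) = -j (k(j, C) = -2*j + j = -j)
√(-37454 + k(-208, -88)) = √(-37454 - 1*(-208)) = √(-37454 + 208) = √(-37246) = I*√37246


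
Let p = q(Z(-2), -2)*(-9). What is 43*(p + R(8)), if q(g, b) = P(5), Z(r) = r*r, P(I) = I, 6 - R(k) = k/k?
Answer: -1720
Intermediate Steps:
R(k) = 5 (R(k) = 6 - k/k = 6 - 1*1 = 6 - 1 = 5)
Z(r) = r**2
q(g, b) = 5
p = -45 (p = 5*(-9) = -45)
43*(p + R(8)) = 43*(-45 + 5) = 43*(-40) = -1720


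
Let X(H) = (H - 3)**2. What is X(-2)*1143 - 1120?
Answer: 27455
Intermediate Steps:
X(H) = (-3 + H)**2
X(-2)*1143 - 1120 = (-3 - 2)**2*1143 - 1120 = (-5)**2*1143 - 1120 = 25*1143 - 1120 = 28575 - 1120 = 27455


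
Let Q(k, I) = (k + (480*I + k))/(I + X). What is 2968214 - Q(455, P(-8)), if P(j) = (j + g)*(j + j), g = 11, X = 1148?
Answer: 326505753/110 ≈ 2.9682e+6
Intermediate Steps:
P(j) = 2*j*(11 + j) (P(j) = (j + 11)*(j + j) = (11 + j)*(2*j) = 2*j*(11 + j))
Q(k, I) = (2*k + 480*I)/(1148 + I) (Q(k, I) = (k + (480*I + k))/(I + 1148) = (k + (k + 480*I))/(1148 + I) = (2*k + 480*I)/(1148 + I))
2968214 - Q(455, P(-8)) = 2968214 - 2*(455 + 240*(2*(-8)*(11 - 8)))/(1148 + 2*(-8)*(11 - 8)) = 2968214 - 2*(455 + 240*(2*(-8)*3))/(1148 + 2*(-8)*3) = 2968214 - 2*(455 + 240*(-48))/(1148 - 48) = 2968214 - 2*(455 - 11520)/1100 = 2968214 - 2*(-11065)/1100 = 2968214 - 1*(-2213/110) = 2968214 + 2213/110 = 326505753/110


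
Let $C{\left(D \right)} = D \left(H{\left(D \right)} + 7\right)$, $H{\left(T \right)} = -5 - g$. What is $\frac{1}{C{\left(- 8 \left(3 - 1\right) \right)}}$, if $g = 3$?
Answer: $\frac{1}{16} \approx 0.0625$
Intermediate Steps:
$H{\left(T \right)} = -8$ ($H{\left(T \right)} = -5 - 3 = -8$)
$C{\left(D \right)} = - D$ ($C{\left(D \right)} = D \left(-8 + 7\right) = D \left(-1\right) = - D$)
$\frac{1}{C{\left(- 8 \left(3 - 1\right) \right)}} = \frac{1}{\left(-1\right) \left(- 8 \left(3 - 1\right)\right)} = \frac{1}{\left(-1\right) \left(\left(-8\right) 2\right)} = \frac{1}{\left(-1\right) \left(-16\right)} = \frac{1}{16}$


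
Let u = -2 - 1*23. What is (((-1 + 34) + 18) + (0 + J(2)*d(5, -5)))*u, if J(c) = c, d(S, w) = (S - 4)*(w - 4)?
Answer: -825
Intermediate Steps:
u = -25 (u = -2 - 23 = -25)
d(S, w) = (-4 + S)*(-4 + w)
(((-1 + 34) + 18) + (0 + J(2)*d(5, -5)))*u = (((-1 + 34) + 18) + (0 + 2*(16 - 4*5 - 4*(-5) + 5*(-5))))*(-25) = ((33 + 18) + (0 + 2*(16 - 20 + 20 - 25)))*(-25) = (51 + (0 + 2*(-9)))*(-25) = (51 + (0 - 18))*(-25) = (51 - 18)*(-25) = 33*(-25) = -825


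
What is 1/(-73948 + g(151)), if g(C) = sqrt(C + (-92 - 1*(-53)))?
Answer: -2641/195296664 - sqrt(7)/1367076648 ≈ -1.3525e-5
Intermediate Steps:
g(C) = sqrt(-39 + C) (g(C) = sqrt(C + (-92 + 53)) = sqrt(C - 39) = sqrt(-39 + C))
1/(-73948 + g(151)) = 1/(-73948 + sqrt(-39 + 151)) = 1/(-73948 + sqrt(112)) = 1/(-73948 + 4*sqrt(7))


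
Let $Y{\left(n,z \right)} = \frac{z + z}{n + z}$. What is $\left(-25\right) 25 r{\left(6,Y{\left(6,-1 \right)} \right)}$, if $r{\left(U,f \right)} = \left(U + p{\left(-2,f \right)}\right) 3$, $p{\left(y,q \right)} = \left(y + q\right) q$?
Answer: $-13050$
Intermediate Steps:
$p{\left(y,q \right)} = q \left(q + y\right)$ ($p{\left(y,q \right)} = \left(q + y\right) q = q \left(q + y\right)$)
$Y{\left(n,z \right)} = \frac{2 z}{n + z}$
$r{\left(U,f \right)} = 3 U + 3 f \left(-2 + f\right)$ ($r{\left(U,f \right)} = \left(U + f \left(f - 2\right)\right) 3 = \left(U + f \left(-2 + f\right)\right) 3 = 3 U + 3 f \left(-2 + f\right)$)
$\left(-25\right) 25 r{\left(6,Y{\left(6,-1 \right)} \right)} = \left(-25\right) 25 \left(3 \cdot 6 + 3 \cdot 2 \left(-1\right) \frac{1}{6 - 1} \left(-2 + 2 \left(-1\right) \frac{1}{6 - 1}\right)\right) = - 625 \left(18 + 3 \cdot 2 \left(-1\right) \frac{1}{5} \left(-2 + 2 \left(-1\right) \frac{1}{5}\right)\right) = - 625 \left(18 + 3 \left(- \frac{2}{5}\right) \left(-2 - \frac{2}{5}\right)\right) = - 625 \left(18 + 3 \left(- \frac{2}{5}\right) \left(- \frac{12}{5}\right)\right) = - 625 \left(18 + \frac{72}{25}\right) = \left(-625\right) \frac{522}{25} = -13050$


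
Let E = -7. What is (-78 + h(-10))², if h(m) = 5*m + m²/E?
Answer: 992016/49 ≈ 20245.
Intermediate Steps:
h(m) = 5*m - m²/7 (h(m) = 5*m + m²/(-7) = 5*m + m²*(-⅐) = 5*m - m²/7)
(-78 + h(-10))² = (-78 + (⅐)*(-10)*(35 - 1*(-10)))² = (-78 + (⅐)*(-10)*(35 + 10))² = (-78 + (⅐)*(-10)*45)² = (-78 - 450/7)² = (-996/7)² = 992016/49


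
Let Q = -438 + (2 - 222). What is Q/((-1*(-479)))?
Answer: -658/479 ≈ -1.3737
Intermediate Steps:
Q = -658 (Q = -438 - 220 = -658)
Q/((-1*(-479))) = -658/((-1*(-479))) = -658/479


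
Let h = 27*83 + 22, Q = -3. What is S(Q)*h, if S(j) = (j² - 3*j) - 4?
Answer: 31682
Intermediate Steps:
S(j) = -4 + j² - 3*j
h = 2263 (h = 2241 + 22 = 2263)
S(Q)*h = (-4 + (-3)² - 3*(-3))*2263 = (-4 + 9 + 9)*2263 = 14*2263 = 31682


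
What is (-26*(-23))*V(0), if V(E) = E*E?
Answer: 0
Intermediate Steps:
V(E) = E²
(-26*(-23))*V(0) = -26*(-23)*0² = 598*0 = 0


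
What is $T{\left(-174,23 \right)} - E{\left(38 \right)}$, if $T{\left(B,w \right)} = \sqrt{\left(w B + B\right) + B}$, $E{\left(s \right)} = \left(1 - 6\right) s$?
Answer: $190 + 5 i \sqrt{174} \approx 190.0 + 65.955 i$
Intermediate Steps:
$E{\left(s \right)} = - 5 s$ ($E{\left(s \right)} = \left(1 - 6\right) s = - 5 s$)
$T{\left(B,w \right)} = \sqrt{2 B + B w}$ ($T{\left(B,w \right)} = \sqrt{\left(B w + B\right) + B} = \sqrt{\left(B + B w\right) + B} = \sqrt{2 B + B w}$)
$T{\left(-174,23 \right)} - E{\left(38 \right)} = \sqrt{- 174 \left(2 + 23\right)} - \left(-5\right) 38 = \sqrt{\left(-174\right) 25} - -190 = \sqrt{-4350} + 190 = 5 i \sqrt{174} + 190 = 190 + 5 i \sqrt{174}$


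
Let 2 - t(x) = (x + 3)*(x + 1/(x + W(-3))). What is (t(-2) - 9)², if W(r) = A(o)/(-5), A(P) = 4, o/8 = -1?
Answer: 4225/196 ≈ 21.556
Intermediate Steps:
o = -8 (o = 8*(-1) = -8)
W(r) = -⅘ (W(r) = 4/(-5) = 4*(-⅕) = -⅘)
t(x) = 2 - (3 + x)*(x + 1/(-⅘ + x)) (t(x) = 2 - (x + 3)*(x + 1/(x - ⅘)) = 2 - (3 + x)*(x + 1/(-⅘ + x)))
(t(-2) - 9)² = ((-23 - 11*(-2)² - 5*(-2)³ + 17*(-2))/(-4 + 5*(-2)) - 9)² = ((-23 - 11*4 - 5*(-8) - 34)/(-4 - 10) - 9)² = ((-23 - 44 + 40 - 34)/(-14) - 9)² = (-1/14*(-61) - 9)² = (61/14 - 9)² = (-65/14)² = 4225/196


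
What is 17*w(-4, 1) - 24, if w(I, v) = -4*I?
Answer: 248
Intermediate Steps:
17*w(-4, 1) - 24 = 17*(-4*(-4)) - 24 = 17*16 - 24 = 272 - 24 = 248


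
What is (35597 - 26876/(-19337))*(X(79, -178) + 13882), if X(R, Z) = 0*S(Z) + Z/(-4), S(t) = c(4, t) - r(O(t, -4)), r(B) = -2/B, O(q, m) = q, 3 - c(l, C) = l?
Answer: 19173060008445/38674 ≈ 4.9576e+8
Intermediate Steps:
c(l, C) = 3 - l
S(t) = -1 + 2/t (S(t) = (3 - 1*4) - (-2)/t = (3 - 4) + 2/t = -1 + 2/t)
X(R, Z) = -Z/4 (X(R, Z) = 0*((2 - Z)/Z) + Z/(-4) = 0 + Z*(-¼) = 0 - Z/4 = -Z/4)
(35597 - 26876/(-19337))*(X(79, -178) + 13882) = (35597 - 26876/(-19337))*(-¼*(-178) + 13882) = (35597 - 26876*(-1/19337))*(89/2 + 13882) = (35597 + 26876/19337)*(27853/2) = (688366065/19337)*(27853/2) = 19173060008445/38674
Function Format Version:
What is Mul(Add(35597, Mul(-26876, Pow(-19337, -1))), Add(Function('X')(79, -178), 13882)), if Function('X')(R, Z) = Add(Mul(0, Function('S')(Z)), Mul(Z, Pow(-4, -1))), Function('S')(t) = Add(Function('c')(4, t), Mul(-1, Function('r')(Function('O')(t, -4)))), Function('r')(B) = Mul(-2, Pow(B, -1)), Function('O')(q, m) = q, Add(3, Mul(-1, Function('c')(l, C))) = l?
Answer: Rational(19173060008445, 38674) ≈ 4.9576e+8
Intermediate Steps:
Function('c')(l, C) = Add(3, Mul(-1, l))
Function('S')(t) = Add(-1, Mul(2, Pow(t, -1))) (Function('S')(t) = Add(Add(3, Mul(-1, 4)), Mul(-1, Mul(-2, Pow(t, -1)))) = Add(Add(3, -4), Mul(2, Pow(t, -1))) = Add(-1, Mul(2, Pow(t, -1))))
Function('X')(R, Z) = Mul(Rational(-1, 4), Z) (Function('X')(R, Z) = Add(Mul(0, Mul(Pow(Z, -1), Add(2, Mul(-1, Z)))), Mul(Z, Pow(-4, -1))) = Add(0, Mul(Z, Rational(-1, 4))) = Add(0, Mul(Rational(-1, 4), Z)) = Mul(Rational(-1, 4), Z))
Mul(Add(35597, Mul(-26876, Pow(-19337, -1))), Add(Function('X')(79, -178), 13882)) = Mul(Add(35597, Mul(-26876, Pow(-19337, -1))), Add(Mul(Rational(-1, 4), -178), 13882)) = Mul(Add(35597, Mul(-26876, Rational(-1, 19337))), Add(Rational(89, 2), 13882)) = Mul(Add(35597, Rational(26876, 19337)), Rational(27853, 2)) = Mul(Rational(688366065, 19337), Rational(27853, 2)) = Rational(19173060008445, 38674)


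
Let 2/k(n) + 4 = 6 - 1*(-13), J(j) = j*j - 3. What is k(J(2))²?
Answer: 4/225 ≈ 0.017778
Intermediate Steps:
J(j) = -3 + j² (J(j) = j² - 3 = -3 + j²)
k(n) = 2/15 (k(n) = 2/(-4 + (6 - 1*(-13))) = 2/(-4 + (6 + 13)) = 2/(-4 + 19) = 2/15)
k(J(2))² = (2/15)² = 4/225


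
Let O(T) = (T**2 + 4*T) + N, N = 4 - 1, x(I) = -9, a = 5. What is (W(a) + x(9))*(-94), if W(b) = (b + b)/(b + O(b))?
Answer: 43898/53 ≈ 828.26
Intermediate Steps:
N = 3
O(T) = 3 + T**2 + 4*T (O(T) = (T**2 + 4*T) + 3 = 3 + T**2 + 4*T)
W(b) = 2*b/(3 + b**2 + 5*b) (W(b) = (b + b)/(b + (3 + b**2 + 4*b)) = (2*b)/(3 + b**2 + 5*b) = 2*b/(3 + b**2 + 5*b))
(W(a) + x(9))*(-94) = (2*5/(3 + 5**2 + 5*5) - 9)*(-94) = (2*5/(3 + 25 + 25) - 9)*(-94) = (2*5/53 - 9)*(-94) = (2*5*(1/53) - 9)*(-94) = (10/53 - 9)*(-94) = -467/53*(-94) = 43898/53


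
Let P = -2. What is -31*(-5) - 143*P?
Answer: 441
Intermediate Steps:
-31*(-5) - 143*P = -31*(-5) - 143*(-2) = 155 - 1*(-286) = 155 + 286 = 441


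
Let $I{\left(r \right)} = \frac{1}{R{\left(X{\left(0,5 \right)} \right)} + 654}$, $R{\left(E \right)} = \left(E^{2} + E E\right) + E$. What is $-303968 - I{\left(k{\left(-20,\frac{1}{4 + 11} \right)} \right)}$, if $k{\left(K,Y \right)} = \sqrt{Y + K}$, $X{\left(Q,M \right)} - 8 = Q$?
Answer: $- \frac{240134721}{790} \approx -3.0397 \cdot 10^{5}$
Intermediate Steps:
$X{\left(Q,M \right)} = 8 + Q$
$k{\left(K,Y \right)} = \sqrt{K + Y}$
$R{\left(E \right)} = E + 2 E^{2}$ ($R{\left(E \right)} = \left(E^{2} + E^{2}\right) + E = 2 E^{2} + E = E + 2 E^{2}$)
$I{\left(r \right)} = \frac{1}{790}$ ($I{\left(r \right)} = \frac{1}{\left(8 + 0\right) \left(1 + 2 \left(8 + 0\right)\right) + 654} = \frac{1}{8 \left(1 + 2 \cdot 8\right) + 654} = \frac{1}{8 \left(1 + 16\right) + 654} = \frac{1}{8 \cdot 17 + 654} = \frac{1}{136 + 654} = \frac{1}{790}$)
$-303968 - I{\left(k{\left(-20,\frac{1}{4 + 11} \right)} \right)} = -303968 - \frac{1}{790} = - \frac{240134721}{790}$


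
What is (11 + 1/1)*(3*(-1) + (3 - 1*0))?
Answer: 0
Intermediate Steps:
(11 + 1/1)*(3*(-1) + (3 - 1*0)) = (11 + 1)*(-3 + (3 + 0)) = 12*(-3 + 3) = 12*0 = 0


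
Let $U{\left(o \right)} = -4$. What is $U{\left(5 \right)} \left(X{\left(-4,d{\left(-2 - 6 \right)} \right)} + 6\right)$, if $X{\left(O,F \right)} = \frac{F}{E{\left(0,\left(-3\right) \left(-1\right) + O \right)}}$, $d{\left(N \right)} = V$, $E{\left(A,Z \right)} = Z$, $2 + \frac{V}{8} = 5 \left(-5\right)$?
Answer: $-888$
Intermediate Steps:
$V = -216$ ($V = -16 + 8 \cdot 5 \left(-5\right) = -16 + 8 \left(-25\right) = -16 - 200 = -216$)
$d{\left(N \right)} = -216$
$X{\left(O,F \right)} = \frac{F}{3 + O}$ ($X{\left(O,F \right)} = \frac{F}{\left(-3\right) \left(-1\right) + O} = \frac{F}{3 + O}$)
$U{\left(5 \right)} \left(X{\left(-4,d{\left(-2 - 6 \right)} \right)} + 6\right) = - 4 \left(- \frac{216}{3 - 4} + 6\right) = - 4 \left(- \frac{216}{-1} + 6\right) = - 4 \left(\left(-216\right) \left(-1\right) + 6\right) = - 4 \left(216 + 6\right) = \left(-4\right) 222 = -888$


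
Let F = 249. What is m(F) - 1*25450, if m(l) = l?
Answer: -25201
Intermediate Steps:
m(F) - 1*25450 = 249 - 1*25450 = 249 - 25450 = -25201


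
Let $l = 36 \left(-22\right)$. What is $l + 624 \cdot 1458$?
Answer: $909000$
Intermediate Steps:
$l = -792$
$l + 624 \cdot 1458 = -792 + 624 \cdot 1458 = -792 + 909792 = 909000$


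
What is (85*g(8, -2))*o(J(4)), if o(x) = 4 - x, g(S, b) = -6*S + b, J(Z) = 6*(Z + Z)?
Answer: 187000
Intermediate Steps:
J(Z) = 12*Z (J(Z) = 6*(2*Z) = 12*Z)
g(S, b) = b - 6*S
(85*g(8, -2))*o(J(4)) = (85*(-2 - 6*8))*(4 - 12*4) = (85*(-2 - 48))*(4 - 1*48) = (85*(-50))*(4 - 48) = -4250*(-44) = 187000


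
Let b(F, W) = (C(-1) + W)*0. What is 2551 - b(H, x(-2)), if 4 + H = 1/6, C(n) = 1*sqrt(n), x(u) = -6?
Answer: 2551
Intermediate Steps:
C(n) = sqrt(n)
H = -23/6 (H = -4 + 1/6 = -23/6 ≈ -3.8333)
b(F, W) = 0 (b(F, W) = (sqrt(-1) + W)*0 = (I + W)*0 = 0)
2551 - b(H, x(-2)) = 2551 - 1*0 = 2551 + 0 = 2551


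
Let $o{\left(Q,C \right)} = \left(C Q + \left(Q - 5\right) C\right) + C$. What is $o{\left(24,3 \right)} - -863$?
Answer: $995$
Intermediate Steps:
$o{\left(Q,C \right)} = C + C Q + C \left(-5 + Q\right)$ ($o{\left(Q,C \right)} = \left(C Q + \left(-5 + Q\right) C\right) + C = \left(C Q + C \left(-5 + Q\right)\right) + C = C + C Q + C \left(-5 + Q\right)$)
$o{\left(24,3 \right)} - -863 = 2 \cdot 3 \left(-2 + 24\right) - -863 = 2 \cdot 3 \cdot 22 + 863 = 132 + 863 = 995$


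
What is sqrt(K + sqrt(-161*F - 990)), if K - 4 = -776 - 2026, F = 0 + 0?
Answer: sqrt(-2798 + 3*I*sqrt(110)) ≈ 0.2974 + 52.897*I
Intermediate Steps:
F = 0
K = -2798 (K = 4 + (-776 - 2026) = 4 - 2802 = -2798)
sqrt(K + sqrt(-161*F - 990)) = sqrt(-2798 + sqrt(-161*0 - 990)) = sqrt(-2798 + sqrt(0 - 990)) = sqrt(-2798 + sqrt(-990)) = sqrt(-2798 + 3*I*sqrt(110))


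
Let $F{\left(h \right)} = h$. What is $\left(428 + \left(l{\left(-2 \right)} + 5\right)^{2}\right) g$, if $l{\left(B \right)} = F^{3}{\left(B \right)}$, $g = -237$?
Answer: $-103569$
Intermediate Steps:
$l{\left(B \right)} = B^{3}$
$\left(428 + \left(l{\left(-2 \right)} + 5\right)^{2}\right) g = \left(428 + \left(\left(-2\right)^{3} + 5\right)^{2}\right) \left(-237\right) = \left(428 + \left(-8 + 5\right)^{2}\right) \left(-237\right) = \left(428 + \left(-3\right)^{2}\right) \left(-237\right) = \left(428 + 9\right) \left(-237\right) = 437 \left(-237\right) = -103569$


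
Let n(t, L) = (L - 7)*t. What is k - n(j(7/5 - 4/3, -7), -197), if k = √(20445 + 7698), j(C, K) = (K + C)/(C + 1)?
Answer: -1326 + 3*√3127 ≈ -1158.2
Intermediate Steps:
j(C, K) = (C + K)/(1 + C)
n(t, L) = t*(-7 + L) (n(t, L) = (-7 + L)*t = t*(-7 + L))
k = 3*√3127 (k = √28143 = 3*√3127 ≈ 167.76)
k - n(j(7/5 - 4/3, -7), -197) = 3*√3127 - ((7/5 - 4/3) - 7)/(1 + (7/5 - 4/3))*(-7 - 197) = 3*√3127 - ((7*(⅕) - 4*⅓) - 7)/(1 + (7*(⅕) - 4*⅓))*(-204) = 3*√3127 - ((7/5 - 4/3) - 7)/(1 + (7/5 - 4/3))*(-204) = 3*√3127 - (1/15 - 7)/(1 + 1/15)*(-204) = 3*√3127 - -104/15/(16/15)*(-204) = 3*√3127 - (15/16)*(-104/15)*(-204) = 3*√3127 - (-13)*(-204)/2 = 3*√3127 - 1*1326 = 3*√3127 - 1326 = -1326 + 3*√3127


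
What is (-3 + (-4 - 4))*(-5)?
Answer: 55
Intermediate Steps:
(-3 + (-4 - 4))*(-5) = (-3 - 8)*(-5) = -11*(-5) = 55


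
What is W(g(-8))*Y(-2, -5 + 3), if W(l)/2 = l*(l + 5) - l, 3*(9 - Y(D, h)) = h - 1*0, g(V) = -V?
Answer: 1856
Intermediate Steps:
Y(D, h) = 9 - h/3 (Y(D, h) = 9 - (h - 1*0)/3 = 9 - (h + 0)/3 = 9 - h/3)
W(l) = -2*l + 2*l*(5 + l) (W(l) = 2*(l*(l + 5) - l) = 2*(l*(5 + l) - l) = 2*(-l + l*(5 + l)) = -2*l + 2*l*(5 + l))
W(g(-8))*Y(-2, -5 + 3) = (2*(-1*(-8))*(4 - 1*(-8)))*(9 - (-5 + 3)/3) = (2*8*(4 + 8))*(9 - ⅓*(-2)) = (2*8*12)*(9 + ⅔) = 192*(29/3) = 1856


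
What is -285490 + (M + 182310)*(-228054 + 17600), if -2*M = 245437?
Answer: -12541555031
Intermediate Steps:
M = -245437/2 (M = -1/2*245437 = -245437/2 ≈ -1.2272e+5)
-285490 + (M + 182310)*(-228054 + 17600) = -285490 + (-245437/2 + 182310)*(-228054 + 17600) = -285490 + (119183/2)*(-210454) = -285490 - 12541269541 = -12541555031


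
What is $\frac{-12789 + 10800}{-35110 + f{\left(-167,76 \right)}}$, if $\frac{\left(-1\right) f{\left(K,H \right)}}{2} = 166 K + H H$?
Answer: $- \frac{1989}{8782} \approx -0.22649$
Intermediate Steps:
$f{\left(K,H \right)} = - 332 K - 2 H^{2}$ ($f{\left(K,H \right)} = - 2 \left(166 K + H H\right) = - 2 \left(166 K + H^{2}\right) = - 2 \left(H^{2} + 166 K\right) = - 332 K - 2 H^{2}$)
$\frac{-12789 + 10800}{-35110 + f{\left(-167,76 \right)}} = \frac{-12789 + 10800}{-35110 - \left(-55444 + 2 \cdot 76^{2}\right)} = - \frac{1989}{-35110 + \left(55444 - 11552\right)} = - \frac{1989}{-35110 + 43892} = - \frac{1989}{8782}$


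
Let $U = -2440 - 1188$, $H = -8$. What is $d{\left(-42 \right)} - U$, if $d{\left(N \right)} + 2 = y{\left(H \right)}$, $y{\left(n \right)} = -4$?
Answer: $3622$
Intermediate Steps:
$d{\left(N \right)} = -6$ ($d{\left(N \right)} = -2 - 4 = -6$)
$U = -3628$ ($U = -2440 - 1188 = -3628$)
$d{\left(-42 \right)} - U = -6 - -3628 = -6 + 3628 = 3622$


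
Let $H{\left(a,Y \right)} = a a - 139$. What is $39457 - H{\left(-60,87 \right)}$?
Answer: $35996$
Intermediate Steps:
$H{\left(a,Y \right)} = -139 + a^{2}$ ($H{\left(a,Y \right)} = a^{2} - 139 = -139 + a^{2}$)
$39457 - H{\left(-60,87 \right)} = 39457 - \left(-139 + \left(-60\right)^{2}\right) = 39457 - \left(-139 + 3600\right) = 39457 - 3461 = 35996$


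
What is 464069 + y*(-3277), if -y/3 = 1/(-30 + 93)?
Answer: 9748726/21 ≈ 4.6423e+5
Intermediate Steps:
y = -1/21 (y = -3/(-30 + 93) = -3/63 = -3*1/63 = -1/21 ≈ -0.047619)
464069 + y*(-3277) = 464069 - 1/21*(-3277) = 464069 + 3277/21 = 9748726/21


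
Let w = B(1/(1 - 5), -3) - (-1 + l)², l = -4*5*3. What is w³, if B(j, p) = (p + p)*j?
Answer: -411664745519/8 ≈ -5.1458e+10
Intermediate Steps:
B(j, p) = 2*j*p (B(j, p) = (2*p)*j = 2*j*p)
l = -60 (l = -20*3 = -60)
w = -7439/2 (w = 2*(-3)/(1 - 5) - (-1 - 60)² = 2*(-3)/(-4) - 1*(-61)² = 2*(-¼)*(-3) - 1*3721 = 3/2 - 3721 = -7439/2 ≈ -3719.5)
w³ = (-7439/2)³ = -411664745519/8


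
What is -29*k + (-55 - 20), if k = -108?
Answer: 3057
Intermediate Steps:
-29*k + (-55 - 20) = -29*(-108) + (-55 - 20) = 3132 - 75 = 3057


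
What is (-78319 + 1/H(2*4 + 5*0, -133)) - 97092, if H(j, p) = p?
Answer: -23329664/133 ≈ -1.7541e+5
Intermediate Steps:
(-78319 + 1/H(2*4 + 5*0, -133)) - 97092 = (-78319 + 1/(-133)) - 97092 = (-78319 - 1/133) - 97092 = -10416428/133 - 97092 = -23329664/133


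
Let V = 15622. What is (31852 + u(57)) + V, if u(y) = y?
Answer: 47531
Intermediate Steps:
(31852 + u(57)) + V = (31852 + 57) + 15622 = 31909 + 15622 = 47531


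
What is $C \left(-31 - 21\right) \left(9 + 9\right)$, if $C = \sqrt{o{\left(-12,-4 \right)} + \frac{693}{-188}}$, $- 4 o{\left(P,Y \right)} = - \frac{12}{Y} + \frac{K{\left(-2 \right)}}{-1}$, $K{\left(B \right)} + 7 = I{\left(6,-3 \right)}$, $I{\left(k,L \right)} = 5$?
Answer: $- \frac{1872 i \sqrt{2726}}{47} \approx - 2079.6 i$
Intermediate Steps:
$K{\left(B \right)} = -2$ ($K{\left(B \right)} = -7 + 5 = -2$)
$o{\left(P,Y \right)} = - \frac{1}{2} + \frac{3}{Y}$ ($o{\left(P,Y \right)} = - \frac{- \frac{12}{Y} - \frac{2}{-1}}{4} = - \frac{- \frac{12}{Y} - -2}{4} = - \frac{- \frac{12}{Y} + 2}{4} = - \frac{2 - \frac{12}{Y}}{4} = - \frac{1}{2} + \frac{3}{Y}$)
$C = \frac{2 i \sqrt{2726}}{47}$ ($C = \sqrt{\frac{6 - -4}{2 \left(-4\right)} + \frac{693}{-188}} = \sqrt{\frac{1}{2} \left(- \frac{1}{4}\right) \left(6 + 4\right) + 693 \left(- \frac{1}{188}\right)} = \sqrt{\frac{1}{2} \left(- \frac{1}{4}\right) 10 - \frac{693}{188}} = \sqrt{- \frac{5}{4} - \frac{693}{188}} = \sqrt{- \frac{232}{47}} = \frac{2 i \sqrt{2726}}{47} \approx 2.2217 i$)
$C \left(-31 - 21\right) \left(9 + 9\right) = \frac{2 i \sqrt{2726}}{47} \left(-31 - 21\right) \left(9 + 9\right) = \frac{2 i \sqrt{2726}}{47} \left(\left(-52\right) 18\right) = \frac{2 i \sqrt{2726}}{47} \left(-936\right) = - \frac{1872 i \sqrt{2726}}{47}$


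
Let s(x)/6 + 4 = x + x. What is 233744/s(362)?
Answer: 14609/270 ≈ 54.107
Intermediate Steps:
s(x) = -24 + 12*x (s(x) = -24 + 6*(x + x) = -24 + 6*(2*x) = -24 + 12*x)
233744/s(362) = 233744/(-24 + 12*362) = 233744/(-24 + 4344) = 233744/4320 = 233744*(1/4320) = 14609/270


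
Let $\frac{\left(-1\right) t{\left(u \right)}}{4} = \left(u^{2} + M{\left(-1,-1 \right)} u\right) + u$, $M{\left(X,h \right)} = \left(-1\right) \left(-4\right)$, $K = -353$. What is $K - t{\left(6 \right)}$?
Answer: $-89$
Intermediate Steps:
$M{\left(X,h \right)} = 4$
$t{\left(u \right)} = - 20 u - 4 u^{2}$ ($t{\left(u \right)} = - 4 \left(\left(u^{2} + 4 u\right) + u\right) = - 4 \left(u^{2} + 5 u\right) = - 20 u - 4 u^{2}$)
$K - t{\left(6 \right)} = -353 - \left(-4\right) 6 \left(5 + 6\right) = -353 - \left(-4\right) 6 \cdot 11 = -353 - -264 = -353 + 264 = -89$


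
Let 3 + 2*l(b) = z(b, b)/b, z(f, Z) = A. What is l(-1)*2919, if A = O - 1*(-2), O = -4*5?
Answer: 43785/2 ≈ 21893.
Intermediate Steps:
O = -20
A = -18 (A = -20 - 1*(-2) = -20 + 2 = -18)
z(f, Z) = -18
l(b) = -3/2 - 9/b (l(b) = -3/2 + (-18/b)/2 = -3/2 - 9/b)
l(-1)*2919 = (-3/2 - 9/(-1))*2919 = (-3/2 - 9*(-1))*2919 = (-3/2 + 9)*2919 = (15/2)*2919 = 43785/2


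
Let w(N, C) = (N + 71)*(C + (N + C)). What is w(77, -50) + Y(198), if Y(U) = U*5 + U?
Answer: -2216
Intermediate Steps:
Y(U) = 6*U (Y(U) = 5*U + U = 6*U)
w(N, C) = (71 + N)*(N + 2*C) (w(N, C) = (71 + N)*(C + (C + N)) = (71 + N)*(N + 2*C))
w(77, -50) + Y(198) = (77**2 + 71*77 + 142*(-50) + 2*(-50)*77) + 6*198 = (5929 + 5467 - 7100 - 7700) + 1188 = -3404 + 1188 = -2216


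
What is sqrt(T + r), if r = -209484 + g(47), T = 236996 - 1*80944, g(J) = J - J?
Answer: 2*I*sqrt(13358) ≈ 231.15*I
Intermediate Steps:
g(J) = 0
T = 156052 (T = 236996 - 80944 = 156052)
r = -209484 (r = -209484 + 0 = -209484)
sqrt(T + r) = sqrt(156052 - 209484) = sqrt(-53432) = 2*I*sqrt(13358)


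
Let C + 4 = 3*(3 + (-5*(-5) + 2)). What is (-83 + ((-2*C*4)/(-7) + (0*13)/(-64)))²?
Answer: 11449/49 ≈ 233.65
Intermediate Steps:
C = 86 (C = -4 + 3*(3 + (-5*(-5) + 2)) = -4 + 3*(3 + (25 + 2)) = -4 + 3*(3 + 27) = -4 + 3*30 = -4 + 90 = 86)
(-83 + ((-2*C*4)/(-7) + (0*13)/(-64)))² = (-83 + ((-2*86*4)/(-7) + (0*13)/(-64)))² = (-83 + (-172*4*(-⅐) + 0*(-1/64)))² = (-83 + (-688*(-⅐) + 0))² = (-83 + (688/7 + 0))² = (-83 + 688/7)² = (107/7)² = 11449/49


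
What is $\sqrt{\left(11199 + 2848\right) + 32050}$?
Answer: $\sqrt{46097} \approx 214.7$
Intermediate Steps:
$\sqrt{\left(11199 + 2848\right) + 32050} = \sqrt{14047 + 32050} = \sqrt{46097}$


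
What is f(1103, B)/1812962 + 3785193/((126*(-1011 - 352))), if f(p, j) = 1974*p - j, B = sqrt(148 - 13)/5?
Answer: -360471230335/17297470442 - 3*sqrt(15)/9064810 ≈ -20.840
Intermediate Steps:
B = 3*sqrt(15)/5 (B = sqrt(135)/5 = (3*sqrt(15))/5 = 3*sqrt(15)/5 ≈ 2.3238)
f(p, j) = -j + 1974*p
f(1103, B)/1812962 + 3785193/((126*(-1011 - 352))) = (-3*sqrt(15)/5 + 1974*1103)/1812962 + 3785193/((126*(-1011 - 352))) = (-3*sqrt(15)/5 + 2177322)*(1/1812962) + 3785193/((126*(-1363))) = (2177322 - 3*sqrt(15)/5)*(1/1812962) + 3785193/(-171738) = (1088661/906481 - 3*sqrt(15)/9064810) + 3785193*(-1/171738) = (1088661/906481 - 3*sqrt(15)/9064810) - 420577/19082 = -360471230335/17297470442 - 3*sqrt(15)/9064810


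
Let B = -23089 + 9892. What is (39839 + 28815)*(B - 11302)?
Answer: -1681954346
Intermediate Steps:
B = -13197
(39839 + 28815)*(B - 11302) = (39839 + 28815)*(-13197 - 11302) = 68654*(-24499) = -1681954346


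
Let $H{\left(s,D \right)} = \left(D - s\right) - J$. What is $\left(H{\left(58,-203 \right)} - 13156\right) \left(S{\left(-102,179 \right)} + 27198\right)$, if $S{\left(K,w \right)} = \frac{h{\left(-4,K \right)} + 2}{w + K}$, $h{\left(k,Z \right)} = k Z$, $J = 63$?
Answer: $- \frac{28235962880}{77} \approx -3.667 \cdot 10^{8}$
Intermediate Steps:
$h{\left(k,Z \right)} = Z k$
$H{\left(s,D \right)} = -63 + D - s$ ($H{\left(s,D \right)} = \left(D - s\right) - 63 = -63 + D - s$)
$S{\left(K,w \right)} = \frac{2 - 4 K}{K + w}$ ($S{\left(K,w \right)} = \frac{K \left(-4\right) + 2}{w + K} = \frac{- 4 K + 2}{K + w} = \frac{2 - 4 K}{K + w}$)
$\left(H{\left(58,-203 \right)} - 13156\right) \left(S{\left(-102,179 \right)} + 27198\right) = \left(\left(-63 - 203 - 58\right) - 13156\right) \left(\frac{2 \left(1 - -204\right)}{-102 + 179} + 27198\right) = \left(\left(-63 - 203 - 58\right) - 13156\right) \left(\frac{2 \left(1 + 204\right)}{77} + 27198\right) = \left(-324 - 13156\right) \left(2 \cdot \frac{1}{77} \cdot 205 + 27198\right) = - 13480 \left(\frac{410}{77} + 27198\right) = \left(-13480\right) \frac{2094656}{77} = - \frac{28235962880}{77}$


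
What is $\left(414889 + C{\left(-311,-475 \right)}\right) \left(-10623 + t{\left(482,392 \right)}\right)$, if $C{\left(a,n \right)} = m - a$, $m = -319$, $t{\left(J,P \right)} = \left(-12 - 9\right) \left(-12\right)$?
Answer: $-4302730851$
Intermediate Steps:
$t{\left(J,P \right)} = 252$ ($t{\left(J,P \right)} = \left(-21\right) \left(-12\right) = 252$)
$C{\left(a,n \right)} = -319 - a$
$\left(414889 + C{\left(-311,-475 \right)}\right) \left(-10623 + t{\left(482,392 \right)}\right) = \left(414889 - 8\right) \left(-10623 + 252\right) = \left(414889 + \left(-319 + 311\right)\right) \left(-10371\right) = \left(414889 - 8\right) \left(-10371\right) = 414881 \left(-10371\right) = -4302730851$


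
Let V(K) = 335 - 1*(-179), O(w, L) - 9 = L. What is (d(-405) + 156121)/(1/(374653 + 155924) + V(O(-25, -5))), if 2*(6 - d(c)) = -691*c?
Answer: 17190164223/545433158 ≈ 31.517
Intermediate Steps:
O(w, L) = 9 + L
d(c) = 6 + 691*c/2 (d(c) = 6 - (-691)*c/2 = 6 + 691*c/2)
V(K) = 514 (V(K) = 335 + 179 = 514)
(d(-405) + 156121)/(1/(374653 + 155924) + V(O(-25, -5))) = ((6 + (691/2)*(-405)) + 156121)/(1/(374653 + 155924) + 514) = ((6 - 279855/2) + 156121)/(1/530577 + 514) = (-279843/2 + 156121)/(1/530577 + 514) = 32399/(2*(272716579/530577)) = (32399/2)*(530577/272716579) = 17190164223/545433158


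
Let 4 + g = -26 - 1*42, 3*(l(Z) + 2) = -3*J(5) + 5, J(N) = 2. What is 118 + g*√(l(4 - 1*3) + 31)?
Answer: 118 - 24*√258 ≈ -267.50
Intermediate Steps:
l(Z) = -7/3 (l(Z) = -2 + (-3*2 + 5)/3 = -2 + (-6 + 5)/3 = -2 + (⅓)*(-1) = -2 - ⅓ = -7/3)
g = -72 (g = -4 + (-26 - 1*42) = -4 + (-26 - 42) = -4 - 68 = -72)
118 + g*√(l(4 - 1*3) + 31) = 118 - 72*√(-7/3 + 31) = 118 - 24*√258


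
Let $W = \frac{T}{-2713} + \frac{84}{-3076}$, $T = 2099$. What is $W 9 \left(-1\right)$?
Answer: $\frac{15039936}{2086297} \approx 7.2089$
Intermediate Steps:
$W = - \frac{1671104}{2086297}$ ($W = \frac{2099}{-2713} + \frac{84}{-3076} = 2099 \left(- \frac{1}{2713}\right) + 84 \left(- \frac{1}{3076}\right) = - \frac{2099}{2713} - \frac{21}{769} = - \frac{1671104}{2086297} \approx -0.80099$)
$W 9 \left(-1\right) = - \frac{1671104 \cdot 9 \left(-1\right)}{2086297} = \left(- \frac{1671104}{2086297}\right) \left(-9\right) = \frac{15039936}{2086297}$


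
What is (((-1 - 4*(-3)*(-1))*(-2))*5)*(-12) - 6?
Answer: -1566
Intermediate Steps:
(((-1 - 4*(-3)*(-1))*(-2))*5)*(-12) - 6 = (((-1 - (-12)*(-1))*(-2))*5)*(-12) - 6 = (((-1 - 1*12)*(-2))*5)*(-12) - 6 = (((-1 - 12)*(-2))*5)*(-12) - 6 = (-13*(-2)*5)*(-12) - 6 = (26*5)*(-12) - 6 = 130*(-12) - 6 = -1560 - 6 = -1566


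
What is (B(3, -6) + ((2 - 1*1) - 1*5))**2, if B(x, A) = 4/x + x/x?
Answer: 25/9 ≈ 2.7778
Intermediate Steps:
B(x, A) = 1 + 4/x (B(x, A) = 4/x + 1 = 1 + 4/x)
(B(3, -6) + ((2 - 1*1) - 1*5))**2 = ((4 + 3)/3 + ((2 - 1*1) - 1*5))**2 = ((1/3)*7 + ((2 - 1) - 5))**2 = (7/3 + (1 - 5))**2 = (7/3 - 4)**2 = (-5/3)**2 = 25/9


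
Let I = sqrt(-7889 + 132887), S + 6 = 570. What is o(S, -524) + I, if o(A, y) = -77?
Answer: -77 + sqrt(124998) ≈ 276.55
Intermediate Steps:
S = 564 (S = -6 + 570 = 564)
I = sqrt(124998) ≈ 353.55
o(S, -524) + I = -77 + sqrt(124998)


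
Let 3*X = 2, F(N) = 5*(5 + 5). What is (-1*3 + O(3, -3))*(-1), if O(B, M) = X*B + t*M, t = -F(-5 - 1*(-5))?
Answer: -149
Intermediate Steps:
F(N) = 50 (F(N) = 5*10 = 50)
t = -50 (t = -1*50 = -50)
X = ⅔ (X = (⅓)*2 = ⅔ ≈ 0.66667)
O(B, M) = -50*M + 2*B/3 (O(B, M) = 2*B/3 - 50*M = -50*M + 2*B/3)
(-1*3 + O(3, -3))*(-1) = (-1*3 + (-50*(-3) + (⅔)*3))*(-1) = (-3 + (150 + 2))*(-1) = (-3 + 152)*(-1) = 149*(-1) = -149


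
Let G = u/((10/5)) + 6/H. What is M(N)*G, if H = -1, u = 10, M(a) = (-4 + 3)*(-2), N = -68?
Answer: -2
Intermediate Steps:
M(a) = 2 (M(a) = -1*(-2) = 2)
G = -1 (G = 10/((10/5)) + 6/(-1) = 10/((10*(1/5))) + 6*(-1) = 10/2 - 6 = 10*(1/2) - 6 = 5 - 6 = -1)
M(N)*G = 2*(-1) = -2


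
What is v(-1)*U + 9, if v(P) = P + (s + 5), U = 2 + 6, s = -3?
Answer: 17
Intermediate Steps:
U = 8
v(P) = 2 + P (v(P) = P + (-3 + 5) = P + 2 = 2 + P)
v(-1)*U + 9 = (2 - 1)*8 + 9 = 1*8 + 9 = 8 + 9 = 17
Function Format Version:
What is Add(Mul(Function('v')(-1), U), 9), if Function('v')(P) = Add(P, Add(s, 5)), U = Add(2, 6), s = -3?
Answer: 17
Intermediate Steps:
U = 8
Function('v')(P) = Add(2, P) (Function('v')(P) = Add(P, Add(-3, 5)) = Add(P, 2) = Add(2, P))
Add(Mul(Function('v')(-1), U), 9) = Add(Mul(Add(2, -1), 8), 9) = Add(Mul(1, 8), 9) = Add(8, 9) = 17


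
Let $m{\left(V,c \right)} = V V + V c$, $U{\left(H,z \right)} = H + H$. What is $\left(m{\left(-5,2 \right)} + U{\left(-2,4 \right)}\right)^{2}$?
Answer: $121$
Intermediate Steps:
$U{\left(H,z \right)} = 2 H$
$m{\left(V,c \right)} = V^{2} + V c$
$\left(m{\left(-5,2 \right)} + U{\left(-2,4 \right)}\right)^{2} = \left(- 5 \left(-5 + 2\right) + 2 \left(-2\right)\right)^{2} = \left(\left(-5\right) \left(-3\right) - 4\right)^{2} = \left(15 - 4\right)^{2} = 11^{2} = 121$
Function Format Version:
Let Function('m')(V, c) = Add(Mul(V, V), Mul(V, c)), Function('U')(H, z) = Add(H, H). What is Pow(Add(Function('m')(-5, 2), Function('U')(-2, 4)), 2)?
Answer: 121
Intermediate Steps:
Function('U')(H, z) = Mul(2, H)
Function('m')(V, c) = Add(Pow(V, 2), Mul(V, c))
Pow(Add(Function('m')(-5, 2), Function('U')(-2, 4)), 2) = Pow(Add(Mul(-5, Add(-5, 2)), Mul(2, -2)), 2) = Pow(Add(Mul(-5, -3), -4), 2) = Pow(Add(15, -4), 2) = Pow(11, 2) = 121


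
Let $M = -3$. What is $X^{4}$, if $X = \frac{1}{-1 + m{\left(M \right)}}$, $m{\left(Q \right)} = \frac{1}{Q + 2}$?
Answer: $\frac{1}{16} \approx 0.0625$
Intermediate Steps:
$m{\left(Q \right)} = \frac{1}{2 + Q}$
$X = - \frac{1}{2}$ ($X = \frac{1}{-1 + \frac{1}{2 - 3}} = \frac{1}{-1 + \frac{1}{-1}} = \frac{1}{-1 - 1} = \frac{1}{-2} = - \frac{1}{2} \approx -0.5$)
$X^{4} = \left(- \frac{1}{2}\right)^{4} = \frac{1}{16}$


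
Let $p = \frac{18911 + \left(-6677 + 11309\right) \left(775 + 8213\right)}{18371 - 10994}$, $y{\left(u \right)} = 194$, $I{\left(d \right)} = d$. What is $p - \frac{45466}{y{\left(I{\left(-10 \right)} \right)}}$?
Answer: $\frac{3872477378}{715569} \approx 5411.7$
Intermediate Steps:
$p = \frac{41651327}{7377}$ ($p = \frac{18911 + 4632 \cdot 8988}{7377} = \left(18911 + 41632416\right) \frac{1}{7377} = 41651327 \cdot \frac{1}{7377} = \frac{41651327}{7377} \approx 5646.1$)
$p - \frac{45466}{y{\left(I{\left(-10 \right)} \right)}} = \frac{41651327}{7377} - \frac{45466}{194} = \frac{41651327}{7377} - 45466 \cdot \frac{1}{194} = \frac{41651327}{7377} - \frac{22733}{97} = \frac{3872477378}{715569}$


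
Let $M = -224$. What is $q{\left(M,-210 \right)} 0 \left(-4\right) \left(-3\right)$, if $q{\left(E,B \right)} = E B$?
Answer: $0$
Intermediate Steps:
$q{\left(E,B \right)} = B E$
$q{\left(M,-210 \right)} 0 \left(-4\right) \left(-3\right) = \left(-210\right) \left(-224\right) 0 \left(-4\right) \left(-3\right) = 47040 \cdot 0 \left(-3\right) = 47040 \cdot 0 = 0$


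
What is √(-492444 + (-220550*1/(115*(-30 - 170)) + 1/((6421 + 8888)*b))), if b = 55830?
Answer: I*√29004336130124855571785/242693010 ≈ 701.74*I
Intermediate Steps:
√(-492444 + (-220550*1/(115*(-30 - 170)) + 1/((6421 + 8888)*b))) = √(-492444 + (-220550*1/(115*(-30 - 170)) + 1/((6421 + 8888)*55830))) = √(-492444 + (-220550/((-200*115)) + (1/55830)/15309)) = √(-492444 + (-220550/(-23000) + (1/15309)*(1/55830))) = √(-492444 + (-220550*(-1/23000) + 1/854701470)) = √(-492444 + (4411/460 + 1/854701470)) = √(-492444 + 377008818463/39316267620) = √(-19360683083044817/39316267620) = I*√29004336130124855571785/242693010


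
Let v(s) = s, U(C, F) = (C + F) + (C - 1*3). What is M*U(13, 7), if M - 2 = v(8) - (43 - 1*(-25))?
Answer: -1740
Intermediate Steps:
U(C, F) = -3 + F + 2*C (U(C, F) = (C + F) + (C - 3) = (C + F) + (-3 + C) = -3 + F + 2*C)
M = -58 (M = 2 + (8 - (43 - 1*(-25))) = 2 + (8 - (43 + 25)) = 2 + (8 - 1*68) = 2 + (8 - 68) = 2 - 60 = -58)
M*U(13, 7) = -58*(-3 + 7 + 2*13) = -58*(-3 + 7 + 26) = -58*30 = -1740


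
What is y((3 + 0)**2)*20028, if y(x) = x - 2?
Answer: 140196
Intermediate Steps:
y(x) = -2 + x
y((3 + 0)**2)*20028 = (-2 + (3 + 0)**2)*20028 = (-2 + 3**2)*20028 = (-2 + 9)*20028 = 7*20028 = 140196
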